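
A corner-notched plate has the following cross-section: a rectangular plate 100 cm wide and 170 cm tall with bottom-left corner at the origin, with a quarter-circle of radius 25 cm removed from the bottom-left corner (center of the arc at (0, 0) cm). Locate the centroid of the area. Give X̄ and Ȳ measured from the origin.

X̄ = 51.17 cm, Ȳ = 87.21 cm

Part | A | x̄ᵢ | ȳᵢ | A·x̄ᵢ | A·ȳᵢ
plate | 17000.00 | 50.00 | 85.00 | 850000.00 | 1445000.00
removed quarter-circle | -490.87 | 10.61 | 10.61 | -5208.33 | -5208.33
Σ | 16509.13 |  |  | 844791.67 | 1439791.67
X̄ = 844791.67 / 16509.13 = 51.17 cm
Ȳ = 1439791.67 / 16509.13 = 87.21 cm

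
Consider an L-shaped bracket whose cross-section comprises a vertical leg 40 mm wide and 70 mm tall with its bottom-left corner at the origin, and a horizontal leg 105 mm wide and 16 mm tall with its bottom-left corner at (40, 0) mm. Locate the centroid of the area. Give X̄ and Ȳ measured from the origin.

X̄ = 47.19 mm, Ȳ = 24.88 mm

vertical leg: A = 40 × 70 = 2800.00, centroid at (20.00, 35.00).
horizontal leg: A = 105 × 16 = 1680.00, centroid at (92.50, 8.00).
ΣA = 4480.00 mm²
ΣAX̄ = (2800.00)(20.00) + (1680.00)(92.50) = 211400.00 mm³
ΣAȲ = (2800.00)(35.00) + (1680.00)(8.00) = 111440.00 mm³
X̄ = 211400.00 / 4480.00 = 47.19 mm
Ȳ = 111440.00 / 4480.00 = 24.88 mm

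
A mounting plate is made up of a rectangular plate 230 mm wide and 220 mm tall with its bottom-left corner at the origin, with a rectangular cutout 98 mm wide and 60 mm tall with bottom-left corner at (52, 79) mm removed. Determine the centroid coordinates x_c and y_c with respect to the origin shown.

plate: A = 230 × 220 = 50600.00, centroid at (115.00, 110.00).
hole: A = −(98 × 60) = -5880.00, centroid at (101.00, 109.00).
ΣA = 44720.00 mm²
ΣAx_c = (50600.00)(115.00) + (-5880.00)(101.00) = 5225120.00 mm³
ΣAy_c = (50600.00)(110.00) + (-5880.00)(109.00) = 4925080.00 mm³
x_c = 5225120.00 / 44720.00 = 116.84 mm
y_c = 4925080.00 / 44720.00 = 110.13 mm

x_c = 116.84 mm, y_c = 110.13 mm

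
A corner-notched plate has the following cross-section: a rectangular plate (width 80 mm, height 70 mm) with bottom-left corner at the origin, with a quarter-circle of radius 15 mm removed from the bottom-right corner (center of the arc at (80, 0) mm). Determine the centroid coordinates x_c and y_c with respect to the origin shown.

plate: A = 80 × 70 = 5600.00, centroid at (40.00, 35.00).
removed quarter-circle: A = −¼π·15² = -176.71, centroid at (73.63, 6.37).
ΣA = 5423.29 mm²
ΣAx_c = (5600.00)(40.00) + (-176.71)(73.63) = 210987.83 mm³
ΣAy_c = (5600.00)(35.00) + (-176.71)(6.37) = 194875.00 mm³
x_c = 210987.83 / 5423.29 = 38.90 mm
y_c = 194875.00 / 5423.29 = 35.93 mm

x_c = 38.90 mm, y_c = 35.93 mm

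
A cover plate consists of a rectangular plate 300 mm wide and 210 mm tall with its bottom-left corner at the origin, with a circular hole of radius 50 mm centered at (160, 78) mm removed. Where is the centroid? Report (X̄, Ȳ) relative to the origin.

X̄ = 148.58 mm, Ȳ = 108.85 mm

plate: A = 300 × 210 = 63000.00, centroid at (150.00, 105.00).
hole: A = −π·50² = -7853.98, centroid at (160.00, 78.00).
ΣA = 55146.02 mm², ΣAX̄ = 8193362.94 mm³, ΣAȲ = 6002389.43 mm³.
X̄ = 8193362.94/55146.02 = 148.58 mm; Ȳ = 6002389.43/55146.02 = 108.85 mm.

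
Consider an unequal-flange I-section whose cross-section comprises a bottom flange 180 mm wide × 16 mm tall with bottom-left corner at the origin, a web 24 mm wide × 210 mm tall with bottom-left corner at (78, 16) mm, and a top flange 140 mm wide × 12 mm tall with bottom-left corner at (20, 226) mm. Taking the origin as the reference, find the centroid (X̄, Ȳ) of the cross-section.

bottom flange: A = 180 × 16 = 2880.00, centroid at (90.00, 8.00).
web: A = 24 × 210 = 5040.00, centroid at (90.00, 121.00).
top flange: A = 140 × 12 = 1680.00, centroid at (90.00, 232.00).
ΣA = 9600.00 mm², ΣAX̄ = 864000.00 mm³, ΣAȲ = 1022640.00 mm³.
X̄ = 864000.00/9600.00 = 90.00 mm; Ȳ = 1022640.00/9600.00 = 106.53 mm.

X̄ = 90.00 mm, Ȳ = 106.53 mm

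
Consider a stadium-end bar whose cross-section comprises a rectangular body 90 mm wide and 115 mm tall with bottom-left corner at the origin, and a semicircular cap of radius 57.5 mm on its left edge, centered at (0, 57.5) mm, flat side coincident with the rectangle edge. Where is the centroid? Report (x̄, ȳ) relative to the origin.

x̄ = 21.81 mm, ȳ = 57.50 mm

rectangular body: A = 90 × 115 = 10350.00, centroid at (45.00, 57.50).
semicircular end: A = ½π·57.5² = 5193.45, centroid at (-24.40, 57.50).
ΣA = 15543.45 mm²
ΣAx̄ = (10350.00)(45.00) + (5193.45)(-24.40) = 339010.42 mm³
ΣAȳ = (10350.00)(57.50) + (5193.45)(57.50) = 893748.11 mm³
x̄ = 339010.42 / 15543.45 = 21.81 mm
ȳ = 893748.11 / 15543.45 = 57.50 mm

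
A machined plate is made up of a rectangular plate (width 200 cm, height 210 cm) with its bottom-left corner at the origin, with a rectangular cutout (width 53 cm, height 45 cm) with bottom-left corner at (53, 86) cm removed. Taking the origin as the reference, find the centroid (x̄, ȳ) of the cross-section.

x̄ = 101.23 cm, ȳ = 104.79 cm

plate: A = 200 × 210 = 42000.00, centroid at (100.00, 105.00).
hole: A = −(53 × 45) = -2385.00, centroid at (79.50, 108.50).
ΣA = 39615.00 cm², ΣAx̄ = 4010392.50 cm³, ΣAȳ = 4151227.50 cm³.
x̄ = 4010392.50/39615.00 = 101.23 cm; ȳ = 4151227.50/39615.00 = 104.79 cm.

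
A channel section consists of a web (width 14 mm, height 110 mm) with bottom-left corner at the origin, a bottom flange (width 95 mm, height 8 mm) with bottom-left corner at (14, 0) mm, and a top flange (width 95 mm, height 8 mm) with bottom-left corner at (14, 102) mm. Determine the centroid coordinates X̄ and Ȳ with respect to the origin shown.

X̄ = 34.07 mm, Ȳ = 55.00 mm

Part | A | x̄ᵢ | ȳᵢ | A·x̄ᵢ | A·ȳᵢ
web | 1540.00 | 7.00 | 55.00 | 10780.00 | 84700.00
bottom flange | 760.00 | 61.50 | 4.00 | 46740.00 | 3040.00
top flange | 760.00 | 61.50 | 106.00 | 46740.00 | 80560.00
Σ | 3060.00 |  |  | 104260.00 | 168300.00
X̄ = 104260.00 / 3060.00 = 34.07 mm
Ȳ = 168300.00 / 3060.00 = 55.00 mm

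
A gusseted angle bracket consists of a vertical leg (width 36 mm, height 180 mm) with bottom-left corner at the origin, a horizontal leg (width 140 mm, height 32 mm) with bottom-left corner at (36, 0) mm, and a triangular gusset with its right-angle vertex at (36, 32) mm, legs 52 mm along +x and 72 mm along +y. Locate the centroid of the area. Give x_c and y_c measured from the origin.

x_c = 53.88 mm, y_c = 59.20 mm

vertical leg: A = 36 × 180 = 6480.00, centroid at (18.00, 90.00).
horizontal leg: A = 140 × 32 = 4480.00, centroid at (106.00, 16.00).
gusset: A = ½·52·72 = 1872.00, centroid at (53.33, 56.00).
ΣA = 12832.00 mm²
ΣAx_c = (6480.00)(18.00) + (4480.00)(106.00) + (1872.00)(53.33) = 691360.00 mm³
ΣAy_c = (6480.00)(90.00) + (4480.00)(16.00) + (1872.00)(56.00) = 759712.00 mm³
x_c = 691360.00 / 12832.00 = 53.88 mm
y_c = 759712.00 / 12832.00 = 59.20 mm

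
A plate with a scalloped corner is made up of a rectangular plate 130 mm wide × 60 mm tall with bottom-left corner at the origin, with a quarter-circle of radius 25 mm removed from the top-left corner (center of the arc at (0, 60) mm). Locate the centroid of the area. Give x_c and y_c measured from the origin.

x_c = 68.65 mm, y_c = 28.70 mm

plate: A = 130 × 60 = 7800.00, centroid at (65.00, 30.00).
removed quarter-circle: A = −¼π·25² = -490.87, centroid at (10.61, 49.39).
ΣA = 7309.13 mm²
ΣAx_c = (7800.00)(65.00) + (-490.87)(10.61) = 501791.67 mm³
ΣAy_c = (7800.00)(30.00) + (-490.87)(49.39) = 209755.90 mm³
x_c = 501791.67 / 7309.13 = 68.65 mm
y_c = 209755.90 / 7309.13 = 28.70 mm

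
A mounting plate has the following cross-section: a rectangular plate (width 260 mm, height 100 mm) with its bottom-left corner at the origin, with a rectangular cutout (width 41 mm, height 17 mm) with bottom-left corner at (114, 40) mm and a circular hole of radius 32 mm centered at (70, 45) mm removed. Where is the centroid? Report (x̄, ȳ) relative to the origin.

plate: A = 260 × 100 = 26000.00, centroid at (130.00, 50.00).
hole 1: A = −(41 × 17) = -697.00, centroid at (134.50, 48.50).
hole 2: A = −π·32² = -3216.99, centroid at (70.00, 45.00).
ΣA = 22086.01 mm²
ΣAx̄ = (26000.00)(130.00) + (-697.00)(134.50) + (-3216.99)(70.00) = 3061064.14 mm³
ΣAȳ = (26000.00)(50.00) + (-697.00)(48.50) + (-3216.99)(45.00) = 1121430.91 mm³
x̄ = 3061064.14 / 22086.01 = 138.60 mm
ȳ = 1121430.91 / 22086.01 = 50.78 mm

x̄ = 138.60 mm, ȳ = 50.78 mm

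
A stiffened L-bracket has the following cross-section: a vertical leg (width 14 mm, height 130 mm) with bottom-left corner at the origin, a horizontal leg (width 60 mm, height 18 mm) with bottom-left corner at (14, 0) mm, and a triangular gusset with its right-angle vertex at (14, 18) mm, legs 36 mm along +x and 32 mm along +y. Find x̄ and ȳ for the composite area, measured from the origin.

vertical leg: A = 14 × 130 = 1820.00, centroid at (7.00, 65.00).
horizontal leg: A = 60 × 18 = 1080.00, centroid at (44.00, 9.00).
gusset: A = ½·36·32 = 576.00, centroid at (26.00, 28.67).
ΣA = 3476.00 mm²
ΣAx̄ = (1820.00)(7.00) + (1080.00)(44.00) + (576.00)(26.00) = 75236.00 mm³
ΣAȳ = (1820.00)(65.00) + (1080.00)(9.00) + (576.00)(28.67) = 144532.00 mm³
x̄ = 75236.00 / 3476.00 = 21.64 mm
ȳ = 144532.00 / 3476.00 = 41.58 mm

x̄ = 21.64 mm, ȳ = 41.58 mm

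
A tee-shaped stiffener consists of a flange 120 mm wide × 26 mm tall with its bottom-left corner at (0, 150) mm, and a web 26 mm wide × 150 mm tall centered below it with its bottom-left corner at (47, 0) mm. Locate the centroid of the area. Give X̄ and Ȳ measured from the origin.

X̄ = 60.00 mm, Ȳ = 114.11 mm

web: A = 26 × 150 = 3900.00, centroid at (60.00, 75.00).
flange: A = 120 × 26 = 3120.00, centroid at (60.00, 163.00).
ΣA = 7020.00 mm², ΣAX̄ = 421200.00 mm³, ΣAȲ = 801060.00 mm³.
X̄ = 421200.00/7020.00 = 60.00 mm; Ȳ = 801060.00/7020.00 = 114.11 mm.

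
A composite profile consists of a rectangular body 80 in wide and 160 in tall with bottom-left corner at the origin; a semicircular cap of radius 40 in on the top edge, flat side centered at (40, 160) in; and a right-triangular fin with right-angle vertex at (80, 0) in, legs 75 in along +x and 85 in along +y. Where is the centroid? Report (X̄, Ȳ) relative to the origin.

rectangular body: A = 80 × 160 = 12800.00, centroid at (40.00, 80.00).
semicircular top: A = ½π·40² = 2513.27, centroid at (40.00, 176.98).
triangular fin: A = ½·75·85 = 3187.50, centroid at (105.00, 28.33).
ΣA = 18500.77 in²
ΣAX̄ = (12800.00)(40.00) + (2513.27)(40.00) + (3187.50)(105.00) = 947218.46 in³
ΣAȲ = (12800.00)(80.00) + (2513.27)(176.98) + (3187.50)(28.33) = 1559103.03 in³
X̄ = 947218.46 / 18500.77 = 51.20 in
Ȳ = 1559103.03 / 18500.77 = 84.27 in

X̄ = 51.20 in, Ȳ = 84.27 in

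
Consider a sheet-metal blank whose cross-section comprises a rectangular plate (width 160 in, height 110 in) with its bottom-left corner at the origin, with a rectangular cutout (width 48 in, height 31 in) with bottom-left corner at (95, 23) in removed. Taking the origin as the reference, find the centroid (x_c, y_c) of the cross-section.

plate: A = 160 × 110 = 17600.00, centroid at (80.00, 55.00).
hole: A = −(48 × 31) = -1488.00, centroid at (119.00, 38.50).
ΣA = 16112.00 in², ΣAx_c = 1230928.00 in³, ΣAy_c = 910712.00 in³.
x_c = 1230928.00/16112.00 = 76.40 in; y_c = 910712.00/16112.00 = 56.52 in.

x_c = 76.40 in, y_c = 56.52 in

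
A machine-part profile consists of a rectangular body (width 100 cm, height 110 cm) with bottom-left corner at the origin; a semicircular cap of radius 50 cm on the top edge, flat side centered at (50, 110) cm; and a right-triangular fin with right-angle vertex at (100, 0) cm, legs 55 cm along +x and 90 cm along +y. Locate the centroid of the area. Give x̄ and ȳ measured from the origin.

rectangular body: A = 100 × 110 = 11000.00, centroid at (50.00, 55.00).
semicircular top: A = ½π·50² = 3926.99, centroid at (50.00, 131.22).
triangular fin: A = ½·55·90 = 2475.00, centroid at (118.33, 30.00).
ΣA = 17401.99 cm²
ΣAx̄ = (11000.00)(50.00) + (3926.99)(50.00) + (2475.00)(118.33) = 1039224.54 cm³
ΣAȳ = (11000.00)(55.00) + (3926.99)(131.22) + (2475.00)(30.00) = 1194552.32 cm³
x̄ = 1039224.54 / 17401.99 = 59.72 cm
ȳ = 1194552.32 / 17401.99 = 68.64 cm

x̄ = 59.72 cm, ȳ = 68.64 cm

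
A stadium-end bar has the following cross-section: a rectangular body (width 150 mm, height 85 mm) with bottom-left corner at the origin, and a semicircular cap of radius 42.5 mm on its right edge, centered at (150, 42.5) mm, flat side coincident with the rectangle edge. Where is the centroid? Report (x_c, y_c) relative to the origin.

x_c = 91.94 mm, y_c = 42.50 mm

rectangular body: A = 150 × 85 = 12750.00, centroid at (75.00, 42.50).
semicircular end: A = ½π·42.5² = 2837.25, centroid at (168.04, 42.50).
ΣA = 15587.25 mm², ΣAx_c = 1433014.71 mm³, ΣAy_c = 662458.16 mm³.
x_c = 1433014.71/15587.25 = 91.94 mm; y_c = 662458.16/15587.25 = 42.50 mm.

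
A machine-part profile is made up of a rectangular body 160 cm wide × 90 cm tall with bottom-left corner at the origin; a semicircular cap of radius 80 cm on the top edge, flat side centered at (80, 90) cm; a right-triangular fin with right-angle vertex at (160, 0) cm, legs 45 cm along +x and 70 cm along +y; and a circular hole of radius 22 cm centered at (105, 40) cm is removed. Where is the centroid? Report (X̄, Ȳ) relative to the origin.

rectangular body: A = 160 × 90 = 14400.00, centroid at (80.00, 45.00).
semicircular top: A = ½π·80² = 10053.10, centroid at (80.00, 123.95).
triangular fin: A = ½·45·70 = 1575.00, centroid at (175.00, 23.33).
hole: A = −π·22² = -1520.53, centroid at (105.00, 40.00).
ΣA = 24507.57 cm²
ΣAX̄ = (14400.00)(80.00) + (10053.10)(80.00) + (1575.00)(175.00) + (-1520.53)(105.00) = 2072216.98 cm³
ΣAȲ = (14400.00)(45.00) + (10053.10)(123.95) + (1575.00)(23.33) + (-1520.53)(40.00) = 1870040.78 cm³
X̄ = 2072216.98 / 24507.57 = 84.55 cm
Ȳ = 1870040.78 / 24507.57 = 76.30 cm

X̄ = 84.55 cm, Ȳ = 76.30 cm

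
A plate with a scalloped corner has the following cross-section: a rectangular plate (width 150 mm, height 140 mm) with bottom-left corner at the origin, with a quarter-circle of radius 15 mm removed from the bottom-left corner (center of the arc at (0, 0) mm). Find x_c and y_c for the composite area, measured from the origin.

Part | A | x̄ᵢ | ȳᵢ | A·x̄ᵢ | A·ȳᵢ
plate | 21000.00 | 75.00 | 70.00 | 1575000.00 | 1470000.00
removed quarter-circle | -176.71 | 6.37 | 6.37 | -1125.00 | -1125.00
Σ | 20823.29 |  |  | 1573875.00 | 1468875.00
x_c = 1573875.00 / 20823.29 = 75.58 mm
y_c = 1468875.00 / 20823.29 = 70.54 mm

x_c = 75.58 mm, y_c = 70.54 mm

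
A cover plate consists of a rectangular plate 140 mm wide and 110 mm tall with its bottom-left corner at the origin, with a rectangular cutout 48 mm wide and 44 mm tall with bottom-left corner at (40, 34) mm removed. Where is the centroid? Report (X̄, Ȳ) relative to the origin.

X̄ = 70.95 mm, Ȳ = 54.84 mm

Part | A | x̄ᵢ | ȳᵢ | A·x̄ᵢ | A·ȳᵢ
plate | 15400.00 | 70.00 | 55.00 | 1078000.00 | 847000.00
hole | -2112.00 | 64.00 | 56.00 | -135168.00 | -118272.00
Σ | 13288.00 |  |  | 942832.00 | 728728.00
X̄ = 942832.00 / 13288.00 = 70.95 mm
Ȳ = 728728.00 / 13288.00 = 54.84 mm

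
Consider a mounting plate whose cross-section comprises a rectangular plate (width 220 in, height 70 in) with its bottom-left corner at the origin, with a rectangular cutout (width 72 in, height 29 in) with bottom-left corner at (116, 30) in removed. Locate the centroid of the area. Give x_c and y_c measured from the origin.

x_c = 103.41 in, y_c = 33.51 in

Part | A | x̄ᵢ | ȳᵢ | A·x̄ᵢ | A·ȳᵢ
plate | 15400.00 | 110.00 | 35.00 | 1694000.00 | 539000.00
hole | -2088.00 | 152.00 | 44.50 | -317376.00 | -92916.00
Σ | 13312.00 |  |  | 1376624.00 | 446084.00
x_c = 1376624.00 / 13312.00 = 103.41 in
y_c = 446084.00 / 13312.00 = 33.51 in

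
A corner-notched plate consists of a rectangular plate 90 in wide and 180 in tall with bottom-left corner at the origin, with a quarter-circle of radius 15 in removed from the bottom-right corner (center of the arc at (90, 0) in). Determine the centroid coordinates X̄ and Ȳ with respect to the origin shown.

plate: A = 90 × 180 = 16200.00, centroid at (45.00, 90.00).
removed quarter-circle: A = −¼π·15² = -176.71, centroid at (83.63, 6.37).
ΣA = 16023.29 in²
ΣAX̄ = (16200.00)(45.00) + (-176.71)(83.63) = 714220.69 in³
ΣAȲ = (16200.00)(90.00) + (-176.71)(6.37) = 1456875.00 in³
X̄ = 714220.69 / 16023.29 = 44.57 in
Ȳ = 1456875.00 / 16023.29 = 90.92 in

X̄ = 44.57 in, Ȳ = 90.92 in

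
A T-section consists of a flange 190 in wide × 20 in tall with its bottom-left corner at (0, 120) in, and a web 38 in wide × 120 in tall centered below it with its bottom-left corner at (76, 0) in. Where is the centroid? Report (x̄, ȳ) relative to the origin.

web: A = 38 × 120 = 4560.00, centroid at (95.00, 60.00).
flange: A = 190 × 20 = 3800.00, centroid at (95.00, 130.00).
ΣA = 8360.00 in², ΣAx̄ = 794200.00 in³, ΣAȳ = 767600.00 in³.
x̄ = 794200.00/8360.00 = 95.00 in; ȳ = 767600.00/8360.00 = 91.82 in.

x̄ = 95.00 in, ȳ = 91.82 in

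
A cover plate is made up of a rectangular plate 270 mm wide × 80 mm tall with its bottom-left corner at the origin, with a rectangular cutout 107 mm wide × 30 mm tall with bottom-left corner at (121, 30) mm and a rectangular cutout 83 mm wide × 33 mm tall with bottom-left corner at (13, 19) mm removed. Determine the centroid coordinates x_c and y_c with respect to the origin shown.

x_c = 140.99 mm, y_c = 39.76 mm

Part | A | x̄ᵢ | ȳᵢ | A·x̄ᵢ | A·ȳᵢ
plate | 21600.00 | 135.00 | 40.00 | 2916000.00 | 864000.00
hole 1 | -3210.00 | 174.50 | 45.00 | -560145.00 | -144450.00
hole 2 | -2739.00 | 54.50 | 35.50 | -149275.50 | -97234.50
Σ | 15651.00 |  |  | 2206579.50 | 622315.50
x_c = 2206579.50 / 15651.00 = 140.99 mm
y_c = 622315.50 / 15651.00 = 39.76 mm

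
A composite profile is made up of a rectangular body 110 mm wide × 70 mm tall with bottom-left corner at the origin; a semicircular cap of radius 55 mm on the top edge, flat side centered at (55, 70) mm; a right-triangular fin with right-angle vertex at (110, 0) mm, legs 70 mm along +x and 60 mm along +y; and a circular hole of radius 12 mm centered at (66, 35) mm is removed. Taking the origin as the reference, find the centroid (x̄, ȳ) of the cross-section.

x̄ = 66.31 mm, ȳ = 52.43 mm

rectangular body: A = 110 × 70 = 7700.00, centroid at (55.00, 35.00).
semicircular top: A = ½π·55² = 4751.66, centroid at (55.00, 93.34).
triangular fin: A = ½·70·60 = 2100.00, centroid at (133.33, 20.00).
hole: A = −π·12² = -452.39, centroid at (66.00, 35.00).
ΣA = 14099.27 mm²
ΣAx̄ = (7700.00)(55.00) + (4751.66)(55.00) + (2100.00)(133.33) + (-452.39)(66.00) = 934983.54 mm³
ΣAȳ = (7700.00)(35.00) + (4751.66)(93.34) + (2100.00)(20.00) + (-452.39)(35.00) = 739199.16 mm³
x̄ = 934983.54 / 14099.27 = 66.31 mm
ȳ = 739199.16 / 14099.27 = 52.43 mm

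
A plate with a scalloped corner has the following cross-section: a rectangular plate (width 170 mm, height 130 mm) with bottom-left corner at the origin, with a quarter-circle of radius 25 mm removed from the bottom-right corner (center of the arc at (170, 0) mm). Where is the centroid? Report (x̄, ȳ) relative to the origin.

x̄ = 83.31 mm, ȳ = 66.24 mm

plate: A = 170 × 130 = 22100.00, centroid at (85.00, 65.00).
removed quarter-circle: A = −¼π·25² = -490.87, centroid at (159.39, 10.61).
ΣA = 21609.13 mm², ΣAx̄ = 1800259.78 mm³, ΣAȳ = 1431291.67 mm³.
x̄ = 1800259.78/21609.13 = 83.31 mm; ȳ = 1431291.67/21609.13 = 66.24 mm.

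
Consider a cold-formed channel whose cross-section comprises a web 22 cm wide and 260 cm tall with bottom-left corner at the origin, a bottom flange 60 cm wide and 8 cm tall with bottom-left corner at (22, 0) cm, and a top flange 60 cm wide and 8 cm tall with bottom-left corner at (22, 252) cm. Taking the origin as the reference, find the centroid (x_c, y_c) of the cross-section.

Part | A | x̄ᵢ | ȳᵢ | A·x̄ᵢ | A·ȳᵢ
web | 5720.00 | 11.00 | 130.00 | 62920.00 | 743600.00
bottom flange | 480.00 | 52.00 | 4.00 | 24960.00 | 1920.00
top flange | 480.00 | 52.00 | 256.00 | 24960.00 | 122880.00
Σ | 6680.00 |  |  | 112840.00 | 868400.00
x_c = 112840.00 / 6680.00 = 16.89 cm
y_c = 868400.00 / 6680.00 = 130.00 cm

x_c = 16.89 cm, y_c = 130.00 cm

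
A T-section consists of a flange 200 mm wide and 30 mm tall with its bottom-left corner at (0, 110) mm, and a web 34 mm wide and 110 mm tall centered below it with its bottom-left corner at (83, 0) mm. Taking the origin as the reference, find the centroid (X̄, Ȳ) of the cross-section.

Part | A | x̄ᵢ | ȳᵢ | A·x̄ᵢ | A·ȳᵢ
web | 3740.00 | 100.00 | 55.00 | 374000.00 | 205700.00
flange | 6000.00 | 100.00 | 125.00 | 600000.00 | 750000.00
Σ | 9740.00 |  |  | 974000.00 | 955700.00
X̄ = 974000.00 / 9740.00 = 100.00 mm
Ȳ = 955700.00 / 9740.00 = 98.12 mm

X̄ = 100.00 mm, Ȳ = 98.12 mm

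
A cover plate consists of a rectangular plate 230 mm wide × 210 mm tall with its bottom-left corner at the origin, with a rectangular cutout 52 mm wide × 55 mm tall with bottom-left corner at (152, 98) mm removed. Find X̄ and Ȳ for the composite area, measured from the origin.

plate: A = 230 × 210 = 48300.00, centroid at (115.00, 105.00).
hole: A = −(52 × 55) = -2860.00, centroid at (178.00, 125.50).
ΣA = 45440.00 mm², ΣAX̄ = 5045420.00 mm³, ΣAȲ = 4712570.00 mm³.
X̄ = 5045420.00/45440.00 = 111.03 mm; Ȳ = 4712570.00/45440.00 = 103.71 mm.

X̄ = 111.03 mm, Ȳ = 103.71 mm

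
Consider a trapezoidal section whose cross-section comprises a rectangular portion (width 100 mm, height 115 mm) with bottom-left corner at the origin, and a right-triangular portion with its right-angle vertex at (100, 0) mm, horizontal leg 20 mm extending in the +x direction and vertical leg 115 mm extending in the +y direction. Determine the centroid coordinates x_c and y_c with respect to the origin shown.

rectangular portion: A = 100 × 115 = 11500.00, centroid at (50.00, 57.50).
triangular portion: A = ½·20·115 = 1150.00, centroid at (106.67, 38.33).
ΣA = 12650.00 mm², ΣAx_c = 697666.67 mm³, ΣAy_c = 705333.33 mm³.
x_c = 697666.67/12650.00 = 55.15 mm; y_c = 705333.33/12650.00 = 55.76 mm.

x_c = 55.15 mm, y_c = 55.76 mm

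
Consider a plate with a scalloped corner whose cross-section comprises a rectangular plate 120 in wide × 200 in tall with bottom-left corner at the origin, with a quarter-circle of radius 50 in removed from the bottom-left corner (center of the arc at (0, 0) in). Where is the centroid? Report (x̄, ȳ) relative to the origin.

plate: A = 120 × 200 = 24000.00, centroid at (60.00, 100.00).
removed quarter-circle: A = −¼π·50² = -1963.50, centroid at (21.22, 21.22).
ΣA = 22036.50 in², ΣAx̄ = 1398333.33 in³, ΣAȳ = 2358333.33 in³.
x̄ = 1398333.33/22036.50 = 63.46 in; ȳ = 2358333.33/22036.50 = 107.02 in.

x̄ = 63.46 in, ȳ = 107.02 in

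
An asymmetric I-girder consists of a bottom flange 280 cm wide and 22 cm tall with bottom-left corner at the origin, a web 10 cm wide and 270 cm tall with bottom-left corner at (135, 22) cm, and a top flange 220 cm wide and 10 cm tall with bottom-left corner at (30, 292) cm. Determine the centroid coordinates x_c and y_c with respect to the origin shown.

bottom flange: A = 280 × 22 = 6160.00, centroid at (140.00, 11.00).
web: A = 10 × 270 = 2700.00, centroid at (140.00, 157.00).
top flange: A = 220 × 10 = 2200.00, centroid at (140.00, 297.00).
ΣA = 11060.00 cm²
ΣAx_c = (6160.00)(140.00) + (2700.00)(140.00) + (2200.00)(140.00) = 1548400.00 cm³
ΣAy_c = (6160.00)(11.00) + (2700.00)(157.00) + (2200.00)(297.00) = 1145060.00 cm³
x_c = 1548400.00 / 11060.00 = 140.00 cm
y_c = 1145060.00 / 11060.00 = 103.53 cm

x_c = 140.00 cm, y_c = 103.53 cm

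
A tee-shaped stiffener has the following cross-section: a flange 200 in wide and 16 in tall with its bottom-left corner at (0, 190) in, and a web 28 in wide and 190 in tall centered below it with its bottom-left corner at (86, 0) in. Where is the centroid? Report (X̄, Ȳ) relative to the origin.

web: A = 28 × 190 = 5320.00, centroid at (100.00, 95.00).
flange: A = 200 × 16 = 3200.00, centroid at (100.00, 198.00).
ΣA = 8520.00 in²
ΣAX̄ = (5320.00)(100.00) + (3200.00)(100.00) = 852000.00 in³
ΣAȲ = (5320.00)(95.00) + (3200.00)(198.00) = 1139000.00 in³
X̄ = 852000.00 / 8520.00 = 100.00 in
Ȳ = 1139000.00 / 8520.00 = 133.69 in

X̄ = 100.00 in, Ȳ = 133.69 in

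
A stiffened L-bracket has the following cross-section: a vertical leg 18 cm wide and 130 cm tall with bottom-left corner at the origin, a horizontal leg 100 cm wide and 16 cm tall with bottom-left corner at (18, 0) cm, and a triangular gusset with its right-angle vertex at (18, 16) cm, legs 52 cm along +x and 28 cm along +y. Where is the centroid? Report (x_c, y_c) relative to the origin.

Part | A | x̄ᵢ | ȳᵢ | A·x̄ᵢ | A·ȳᵢ
vertical leg | 2340.00 | 9.00 | 65.00 | 21060.00 | 152100.00
horizontal leg | 1600.00 | 68.00 | 8.00 | 108800.00 | 12800.00
gusset | 728.00 | 35.33 | 25.33 | 25722.67 | 18442.67
Σ | 4668.00 |  |  | 155582.67 | 183342.67
x_c = 155582.67 / 4668.00 = 33.33 cm
y_c = 183342.67 / 4668.00 = 39.28 cm

x_c = 33.33 cm, y_c = 39.28 cm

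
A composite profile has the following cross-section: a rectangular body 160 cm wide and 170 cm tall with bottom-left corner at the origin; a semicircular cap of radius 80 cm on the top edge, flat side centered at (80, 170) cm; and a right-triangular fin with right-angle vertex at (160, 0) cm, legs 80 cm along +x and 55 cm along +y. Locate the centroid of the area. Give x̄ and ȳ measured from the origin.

x̄ = 85.95 cm, ȳ = 111.59 cm

rectangular body: A = 160 × 170 = 27200.00, centroid at (80.00, 85.00).
semicircular top: A = ½π·80² = 10053.10, centroid at (80.00, 203.95).
triangular fin: A = ½·80·55 = 2200.00, centroid at (186.67, 18.33).
ΣA = 39453.10 cm², ΣAx̄ = 3390914.39 cm³, ΣAȳ = 4402693.07 cm³.
x̄ = 3390914.39/39453.10 = 85.95 cm; ȳ = 4402693.07/39453.10 = 111.59 cm.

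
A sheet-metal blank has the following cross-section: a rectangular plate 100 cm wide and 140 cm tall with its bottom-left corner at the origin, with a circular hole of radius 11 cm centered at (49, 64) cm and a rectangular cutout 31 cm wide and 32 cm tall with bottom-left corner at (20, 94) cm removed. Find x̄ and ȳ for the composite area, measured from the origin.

plate: A = 100 × 140 = 14000.00, centroid at (50.00, 70.00).
hole 1: A = −π·11² = -380.13, centroid at (49.00, 64.00).
hole 2: A = −(31 × 32) = -992.00, centroid at (35.50, 110.00).
ΣA = 12627.87 cm²
ΣAx̄ = (14000.00)(50.00) + (-380.13)(49.00) + (-992.00)(35.50) = 646157.50 cm³
ΣAȳ = (14000.00)(70.00) + (-380.13)(64.00) + (-992.00)(110.00) = 846551.51 cm³
x̄ = 646157.50 / 12627.87 = 51.17 cm
ȳ = 846551.51 / 12627.87 = 67.04 cm

x̄ = 51.17 cm, ȳ = 67.04 cm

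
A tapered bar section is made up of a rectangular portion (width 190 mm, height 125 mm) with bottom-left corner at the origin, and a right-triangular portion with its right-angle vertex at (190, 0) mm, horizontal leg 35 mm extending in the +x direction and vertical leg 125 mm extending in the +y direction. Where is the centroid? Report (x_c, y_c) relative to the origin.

x_c = 104.00 mm, y_c = 60.74 mm

rectangular portion: A = 190 × 125 = 23750.00, centroid at (95.00, 62.50).
triangular portion: A = ½·35·125 = 2187.50, centroid at (201.67, 41.67).
ΣA = 25937.50 mm², ΣAx_c = 2697395.83 mm³, ΣAy_c = 1575520.83 mm³.
x_c = 2697395.83/25937.50 = 104.00 mm; y_c = 1575520.83/25937.50 = 60.74 mm.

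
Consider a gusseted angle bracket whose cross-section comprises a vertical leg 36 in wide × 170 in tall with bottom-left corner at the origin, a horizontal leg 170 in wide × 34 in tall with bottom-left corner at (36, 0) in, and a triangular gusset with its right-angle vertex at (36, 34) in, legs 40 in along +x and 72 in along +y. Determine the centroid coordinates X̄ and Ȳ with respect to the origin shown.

X̄ = 66.01 in, Ȳ = 52.62 in

Part | A | x̄ᵢ | ȳᵢ | A·x̄ᵢ | A·ȳᵢ
vertical leg | 6120.00 | 18.00 | 85.00 | 110160.00 | 520200.00
horizontal leg | 5780.00 | 121.00 | 17.00 | 699380.00 | 98260.00
gusset | 1440.00 | 49.33 | 58.00 | 71040.00 | 83520.00
Σ | 13340.00 |  |  | 880580.00 | 701980.00
X̄ = 880580.00 / 13340.00 = 66.01 in
Ȳ = 701980.00 / 13340.00 = 52.62 in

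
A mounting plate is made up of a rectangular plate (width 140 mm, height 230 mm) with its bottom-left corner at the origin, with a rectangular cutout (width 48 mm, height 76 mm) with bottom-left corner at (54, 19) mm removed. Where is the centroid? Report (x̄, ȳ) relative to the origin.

x̄ = 68.98 mm, ȳ = 122.41 mm

plate: A = 140 × 230 = 32200.00, centroid at (70.00, 115.00).
hole: A = −(48 × 76) = -3648.00, centroid at (78.00, 57.00).
ΣA = 28552.00 mm²
ΣAx̄ = (32200.00)(70.00) + (-3648.00)(78.00) = 1969456.00 mm³
ΣAȳ = (32200.00)(115.00) + (-3648.00)(57.00) = 3495064.00 mm³
x̄ = 1969456.00 / 28552.00 = 68.98 mm
ȳ = 3495064.00 / 28552.00 = 122.41 mm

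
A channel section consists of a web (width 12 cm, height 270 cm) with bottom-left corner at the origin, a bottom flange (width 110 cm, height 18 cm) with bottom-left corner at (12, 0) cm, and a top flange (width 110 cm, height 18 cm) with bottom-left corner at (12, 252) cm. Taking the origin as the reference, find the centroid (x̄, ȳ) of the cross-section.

x̄ = 39.55 cm, ȳ = 135.00 cm

web: A = 12 × 270 = 3240.00, centroid at (6.00, 135.00).
bottom flange: A = 110 × 18 = 1980.00, centroid at (67.00, 9.00).
top flange: A = 110 × 18 = 1980.00, centroid at (67.00, 261.00).
ΣA = 7200.00 cm²
ΣAx̄ = (3240.00)(6.00) + (1980.00)(67.00) + (1980.00)(67.00) = 284760.00 cm³
ΣAȳ = (3240.00)(135.00) + (1980.00)(9.00) + (1980.00)(261.00) = 972000.00 cm³
x̄ = 284760.00 / 7200.00 = 39.55 cm
ȳ = 972000.00 / 7200.00 = 135.00 cm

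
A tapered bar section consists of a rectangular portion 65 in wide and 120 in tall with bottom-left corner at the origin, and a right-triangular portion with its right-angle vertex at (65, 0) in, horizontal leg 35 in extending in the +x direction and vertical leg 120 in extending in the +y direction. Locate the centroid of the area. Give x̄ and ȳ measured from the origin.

rectangular portion: A = 65 × 120 = 7800.00, centroid at (32.50, 60.00).
triangular portion: A = ½·35·120 = 2100.00, centroid at (76.67, 40.00).
ΣA = 9900.00 in², ΣAx̄ = 414500.00 in³, ΣAȳ = 552000.00 in³.
x̄ = 414500.00/9900.00 = 41.87 in; ȳ = 552000.00/9900.00 = 55.76 in.

x̄ = 41.87 in, ȳ = 55.76 in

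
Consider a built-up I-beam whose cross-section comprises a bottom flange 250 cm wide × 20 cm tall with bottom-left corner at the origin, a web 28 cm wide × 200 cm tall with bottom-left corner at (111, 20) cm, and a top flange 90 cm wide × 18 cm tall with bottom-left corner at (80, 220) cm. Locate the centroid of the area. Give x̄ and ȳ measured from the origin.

x̄ = 125.00 cm, ȳ = 89.44 cm

bottom flange: A = 250 × 20 = 5000.00, centroid at (125.00, 10.00).
web: A = 28 × 200 = 5600.00, centroid at (125.00, 120.00).
top flange: A = 90 × 18 = 1620.00, centroid at (125.00, 229.00).
ΣA = 12220.00 cm²
ΣAx̄ = (5000.00)(125.00) + (5600.00)(125.00) + (1620.00)(125.00) = 1527500.00 cm³
ΣAȳ = (5000.00)(10.00) + (5600.00)(120.00) + (1620.00)(229.00) = 1092980.00 cm³
x̄ = 1527500.00 / 12220.00 = 125.00 cm
ȳ = 1092980.00 / 12220.00 = 89.44 cm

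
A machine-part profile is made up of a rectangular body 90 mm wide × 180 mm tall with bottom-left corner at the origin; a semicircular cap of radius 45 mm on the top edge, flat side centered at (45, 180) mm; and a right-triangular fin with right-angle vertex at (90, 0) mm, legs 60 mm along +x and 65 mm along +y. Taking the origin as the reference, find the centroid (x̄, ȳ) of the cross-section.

x̄ = 50.94 mm, ȳ = 100.02 mm

Part | A | x̄ᵢ | ȳᵢ | A·x̄ᵢ | A·ȳᵢ
rectangular body | 16200.00 | 45.00 | 90.00 | 729000.00 | 1458000.00
semicircular top | 3180.86 | 45.00 | 199.10 | 143138.82 | 633305.26
triangular fin | 1950.00 | 110.00 | 21.67 | 214500.00 | 42250.00
Σ | 21330.86 |  |  | 1086638.82 | 2133555.26
x̄ = 1086638.82 / 21330.86 = 50.94 mm
ȳ = 2133555.26 / 21330.86 = 100.02 mm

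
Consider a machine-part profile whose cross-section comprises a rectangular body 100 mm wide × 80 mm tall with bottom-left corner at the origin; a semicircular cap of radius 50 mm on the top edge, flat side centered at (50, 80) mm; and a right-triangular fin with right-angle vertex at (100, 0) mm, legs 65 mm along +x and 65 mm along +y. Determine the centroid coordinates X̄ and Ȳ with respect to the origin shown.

X̄ = 60.78 mm, Ȳ = 54.37 mm

rectangular body: A = 100 × 80 = 8000.00, centroid at (50.00, 40.00).
semicircular top: A = ½π·50² = 3926.99, centroid at (50.00, 101.22).
triangular fin: A = ½·65·65 = 2112.50, centroid at (121.67, 21.67).
ΣA = 14039.49 mm²
ΣAX̄ = (8000.00)(50.00) + (3926.99)(50.00) + (2112.50)(121.67) = 853370.37 mm³
ΣAȲ = (8000.00)(40.00) + (3926.99)(101.22) + (2112.50)(21.67) = 763263.43 mm³
X̄ = 853370.37 / 14039.49 = 60.78 mm
Ȳ = 763263.43 / 14039.49 = 54.37 mm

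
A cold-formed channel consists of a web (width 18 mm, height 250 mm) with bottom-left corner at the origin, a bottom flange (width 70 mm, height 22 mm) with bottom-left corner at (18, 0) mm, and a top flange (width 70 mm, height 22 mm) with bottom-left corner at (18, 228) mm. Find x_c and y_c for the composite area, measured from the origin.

x_c = 26.88 mm, y_c = 125.00 mm

web: A = 18 × 250 = 4500.00, centroid at (9.00, 125.00).
bottom flange: A = 70 × 22 = 1540.00, centroid at (53.00, 11.00).
top flange: A = 70 × 22 = 1540.00, centroid at (53.00, 239.00).
ΣA = 7580.00 mm², ΣAx_c = 203740.00 mm³, ΣAy_c = 947500.00 mm³.
x_c = 203740.00/7580.00 = 26.88 mm; y_c = 947500.00/7580.00 = 125.00 mm.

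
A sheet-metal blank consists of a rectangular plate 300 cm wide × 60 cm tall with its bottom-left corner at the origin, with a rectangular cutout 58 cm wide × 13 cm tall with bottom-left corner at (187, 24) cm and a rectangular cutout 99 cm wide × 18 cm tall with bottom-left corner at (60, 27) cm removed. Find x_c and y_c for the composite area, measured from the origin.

x_c = 151.45 cm, y_c = 29.28 cm

plate: A = 300 × 60 = 18000.00, centroid at (150.00, 30.00).
hole 1: A = −(58 × 13) = -754.00, centroid at (216.00, 30.50).
hole 2: A = −(99 × 18) = -1782.00, centroid at (109.50, 36.00).
ΣA = 15464.00 cm², ΣAx_c = 2342007.00 cm³, ΣAy_c = 452851.00 cm³.
x_c = 2342007.00/15464.00 = 151.45 cm; y_c = 452851.00/15464.00 = 29.28 cm.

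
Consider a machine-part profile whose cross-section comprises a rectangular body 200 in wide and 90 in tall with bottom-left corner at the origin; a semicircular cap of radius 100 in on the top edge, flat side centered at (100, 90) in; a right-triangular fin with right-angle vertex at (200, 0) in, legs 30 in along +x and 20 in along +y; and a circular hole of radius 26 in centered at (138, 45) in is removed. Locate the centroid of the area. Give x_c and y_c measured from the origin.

x_c = 98.50 in, y_c = 87.72 in

rectangular body: A = 200 × 90 = 18000.00, centroid at (100.00, 45.00).
semicircular top: A = ½π·100² = 15707.96, centroid at (100.00, 132.44).
triangular fin: A = ½·30·20 = 300.00, centroid at (210.00, 6.67).
hole: A = −π·26² = -2123.72, centroid at (138.00, 45.00).
ΣA = 31884.25 in²
ΣAx_c = (18000.00)(100.00) + (15707.96)(100.00) + (300.00)(210.00) + (-2123.72)(138.00) = 3140723.43 in³
ΣAy_c = (18000.00)(45.00) + (15707.96)(132.44) + (300.00)(6.67) + (-2123.72)(45.00) = 2796816.11 in³
x_c = 3140723.43 / 31884.25 = 98.50 in
y_c = 2796816.11 / 31884.25 = 87.72 in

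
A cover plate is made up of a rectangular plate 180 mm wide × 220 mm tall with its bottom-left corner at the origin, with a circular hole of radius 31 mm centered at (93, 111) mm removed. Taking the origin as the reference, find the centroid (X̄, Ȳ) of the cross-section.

plate: A = 180 × 220 = 39600.00, centroid at (90.00, 110.00).
hole: A = −π·31² = -3019.07, centroid at (93.00, 111.00).
ΣA = 36580.93 mm²
ΣAX̄ = (39600.00)(90.00) + (-3019.07)(93.00) = 3283226.44 mm³
ΣAȲ = (39600.00)(110.00) + (-3019.07)(111.00) = 4020883.17 mm³
X̄ = 3283226.44 / 36580.93 = 89.75 mm
Ȳ = 4020883.17 / 36580.93 = 109.92 mm

X̄ = 89.75 mm, Ȳ = 109.92 mm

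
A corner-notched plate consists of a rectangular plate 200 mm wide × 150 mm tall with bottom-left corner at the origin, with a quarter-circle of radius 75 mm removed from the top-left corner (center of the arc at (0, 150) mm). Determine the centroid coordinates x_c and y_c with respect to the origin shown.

x_c = 111.77 mm, y_c = 67.54 mm

plate: A = 200 × 150 = 30000.00, centroid at (100.00, 75.00).
removed quarter-circle: A = −¼π·75² = -4417.86, centroid at (31.83, 118.17).
ΣA = 25582.14 mm², ΣAx_c = 2859375.00 mm³, ΣAy_c = 1727945.30 mm³.
x_c = 2859375.00/25582.14 = 111.77 mm; y_c = 1727945.30/25582.14 = 67.54 mm.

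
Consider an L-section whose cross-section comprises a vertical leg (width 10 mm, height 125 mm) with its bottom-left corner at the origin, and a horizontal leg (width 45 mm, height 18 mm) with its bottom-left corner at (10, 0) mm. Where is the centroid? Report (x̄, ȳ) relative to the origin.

x̄ = 15.81 mm, ȳ = 41.46 mm

Part | A | x̄ᵢ | ȳᵢ | A·x̄ᵢ | A·ȳᵢ
vertical leg | 1250.00 | 5.00 | 62.50 | 6250.00 | 78125.00
horizontal leg | 810.00 | 32.50 | 9.00 | 26325.00 | 7290.00
Σ | 2060.00 |  |  | 32575.00 | 85415.00
x̄ = 32575.00 / 2060.00 = 15.81 mm
ȳ = 85415.00 / 2060.00 = 41.46 mm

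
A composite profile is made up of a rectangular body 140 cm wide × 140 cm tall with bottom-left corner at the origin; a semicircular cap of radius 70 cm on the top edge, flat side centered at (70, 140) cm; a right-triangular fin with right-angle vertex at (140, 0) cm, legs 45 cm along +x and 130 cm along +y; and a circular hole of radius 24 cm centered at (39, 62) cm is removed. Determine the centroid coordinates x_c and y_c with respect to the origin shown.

x_c = 80.72 cm, y_c = 94.78 cm

rectangular body: A = 140 × 140 = 19600.00, centroid at (70.00, 70.00).
semicircular top: A = ½π·70² = 7696.90, centroid at (70.00, 169.71).
triangular fin: A = ½·45·130 = 2925.00, centroid at (155.00, 43.33).
hole: A = −π·24² = -1809.56, centroid at (39.00, 62.00).
ΣA = 28412.34 cm², ΣAx_c = 2293585.40 cm³, ΣAy_c = 2692790.39 cm³.
x_c = 2293585.40/28412.34 = 80.72 cm; y_c = 2692790.39/28412.34 = 94.78 cm.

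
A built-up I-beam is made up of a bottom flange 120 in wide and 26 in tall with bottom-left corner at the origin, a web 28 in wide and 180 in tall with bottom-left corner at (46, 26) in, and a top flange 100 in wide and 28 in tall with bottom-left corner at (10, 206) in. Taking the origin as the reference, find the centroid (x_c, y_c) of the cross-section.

x_c = 60.00 in, y_c = 113.25 in

bottom flange: A = 120 × 26 = 3120.00, centroid at (60.00, 13.00).
web: A = 28 × 180 = 5040.00, centroid at (60.00, 116.00).
top flange: A = 100 × 28 = 2800.00, centroid at (60.00, 220.00).
ΣA = 10960.00 in², ΣAx_c = 657600.00 in³, ΣAy_c = 1241200.00 in³.
x_c = 657600.00/10960.00 = 60.00 in; y_c = 1241200.00/10960.00 = 113.25 in.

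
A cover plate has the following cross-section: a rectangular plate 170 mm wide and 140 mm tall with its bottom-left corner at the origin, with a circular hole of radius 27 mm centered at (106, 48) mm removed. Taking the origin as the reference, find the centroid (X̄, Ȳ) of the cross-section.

plate: A = 170 × 140 = 23800.00, centroid at (85.00, 70.00).
hole: A = −π·27² = -2290.22, centroid at (106.00, 48.00).
ΣA = 21509.78 mm²
ΣAX̄ = (23800.00)(85.00) + (-2290.22)(106.00) = 1780236.57 mm³
ΣAȲ = (23800.00)(70.00) + (-2290.22)(48.00) = 1556069.39 mm³
X̄ = 1780236.57 / 21509.78 = 82.76 mm
Ȳ = 1556069.39 / 21509.78 = 72.34 mm

X̄ = 82.76 mm, Ȳ = 72.34 mm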